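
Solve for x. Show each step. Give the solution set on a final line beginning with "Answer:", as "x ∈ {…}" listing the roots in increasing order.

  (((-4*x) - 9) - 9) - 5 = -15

Step 1. [(((-4*x) - 9) - 9) - 5 = -15] the outer -5 inverts by adding 5, so sub: ((-4*x) - 9) - 9 = -10.
Step 2. [((-4*x) - 9) - 9 = -10] -9 is outermost — add 9 both sides, so sub: (-4*x) - 9 = -1.
Step 3. [(-4*x) - 9 = -1] 9 comes off first (add 9), so sub: -4*x = 8.
Step 4. [-4*x = 8] -4 out front; divide by -4 ⇒ div: x = -2.

Answer: x ∈ {-2}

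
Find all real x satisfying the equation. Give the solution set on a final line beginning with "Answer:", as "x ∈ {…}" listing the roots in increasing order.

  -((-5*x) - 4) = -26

Step 1. [-((-5*x) - 4) = -26] flip signs both sides. So neg: (-5*x) - 4 = 26.
Step 2. [(-5*x) - 4 = 26] the outer -4 inverts by adding 4, so sub: -5*x = 30.
Step 3. [-5*x = 30] -5·(inner) — divide through by -5. So div: x = -6.

Answer: x ∈ {-6}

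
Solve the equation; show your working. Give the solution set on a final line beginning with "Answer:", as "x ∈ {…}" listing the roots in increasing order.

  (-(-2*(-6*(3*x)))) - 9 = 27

Step 1. [(-(-2*(-6*(3*x)))) - 9 = 27] -9 is outermost — add 9 both sides ⇒ sub: -(-2*(-6*(3*x))) = 36.
Step 2. [-(-2*(-6*(3*x))) = 36] LHS negated; negate both sides, so neg: -2*(-6*(3*x)) = -36.
Step 3. [-2*(-6*(3*x)) = -36] -2·(inner) — divide through by -2, so div: -6*(3*x) = 18.
Step 4. [-6*(3*x) = 18] -6·(inner) — divide through by -6 ⇒ div: 3*x = -3.
Step 5. [3*x = -3] 3·(inner) — divide through by 3, so div: x = -1.

Answer: x ∈ {-1}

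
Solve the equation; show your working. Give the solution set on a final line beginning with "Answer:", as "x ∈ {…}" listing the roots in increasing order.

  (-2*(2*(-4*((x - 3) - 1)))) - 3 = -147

Step 1. [(-2*(2*(-4*((x - 3) - 1)))) - 3 = -147] 3 comes off first (add 3). So sub: -2*(2*(-4*((x - 3) - 1))) = -144.
Step 2. [-2*(2*(-4*((x - 3) - 1))) = -144] leading coefficient -2: divide by -2, so div: 2*(-4*((x - 3) - 1)) = 72.
Step 3. [2*(-4*((x - 3) - 1)) = 72] 2·(inner) — divide through by 2. So div: -4*((x - 3) - 1) = 36.
Step 4. [-4*((x - 3) - 1) = 36] LHS = -4·(…); ÷-4 both sides, so div: (x - 3) - 1 = -9.
Step 5. [(x - 3) - 1 = -9] add 1: x sits inside (… - 1) ⇒ sub: x - 3 = -8.
Step 6. [x - 3 = -8] -3 is outermost — add 3 both sides, so sub: x = -5.

Answer: x ∈ {-5}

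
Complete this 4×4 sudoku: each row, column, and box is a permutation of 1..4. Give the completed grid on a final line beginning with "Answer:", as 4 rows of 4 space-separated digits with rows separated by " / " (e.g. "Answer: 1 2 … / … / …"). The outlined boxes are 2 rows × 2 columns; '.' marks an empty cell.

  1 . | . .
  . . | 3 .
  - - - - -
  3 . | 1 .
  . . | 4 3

Step 1. [r2c1∈{2,4}] 4 has one home in col 1: r2c1, so r2c1=4.
Step 2. [r2c2∈{2}] r2c2 is down to just 2, so r2c2=2.
Step 3. [r3c4∈{2}] r3c4's peers cover all but 2. So r3c4=2.
Step 4. [r4c1∈{2}] nothing but 2 survives at r4c1, so r4c1=2.
Step 5. [r4c2∈{1}] r4c2 has the single candidate 1, so r4c2=1.
Step 6. [r1c2∈{3}] r1c2's peers cover all but 3 ⇒ r1c2=3.
Step 7. [r1c3∈{2}] nothing but 2 survives at r1c3 ⇒ r1c3=2.
Step 8. [r2c4∈{1}] r2c4 has the single candidate 1, so r2c4=1.
Step 9. [r3c2∈{4}] only 4 remains possible at r3c2, so r3c2=4.
Step 10. [r1c4∈{4}] r1c4 is down to just 4, so r1c4=4.

Answer: 1 3 2 4 / 4 2 3 1 / 3 4 1 2 / 2 1 4 3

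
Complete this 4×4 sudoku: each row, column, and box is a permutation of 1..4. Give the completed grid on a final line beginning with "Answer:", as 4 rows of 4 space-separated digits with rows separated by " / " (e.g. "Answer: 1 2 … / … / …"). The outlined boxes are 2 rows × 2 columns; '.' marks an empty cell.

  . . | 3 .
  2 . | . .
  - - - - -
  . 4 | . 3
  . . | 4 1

Step 1. [r1c1∈{1,4}] 4 has one home in col 1: r1c1. So r1c1=4.
Step 2. [r2c2∈{1,3}] row 2 places 3 nowhere but r2c2, so r2c2=3.
Step 3. [r4c1∈{3}] only 3 remains possible at r4c1 ⇒ r4c1=3.
Step 4. [r1c4∈{2}] nothing but 2 survives at r1c4, so r1c4=2.
Step 5. [r3c3∈{2}] r3c3 is down to just 2, so r3c3=2.
Step 6. [r3c1∈{1}] r3c1 has the single candidate 1, so r3c1=1.
Step 7. [r1c2∈{1}] r1c2 is down to just 1 ⇒ r1c2=1.
Step 8. [r2c4∈{4}] nothing but 4 survives at r2c4. So r2c4=4.
Step 9. [r4c2∈{2}] r4c2 is down to just 2. So r4c2=2.
Step 10. [r2c3∈{1}] only 1 remains possible at r2c3 ⇒ r2c3=1.

Answer: 4 1 3 2 / 2 3 1 4 / 1 4 2 3 / 3 2 4 1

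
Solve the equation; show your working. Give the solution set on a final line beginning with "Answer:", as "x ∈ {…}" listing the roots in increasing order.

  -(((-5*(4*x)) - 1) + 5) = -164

Step 1. [-(((-5*(4*x)) - 1) + 5) = -164] LHS negated; negate both sides ⇒ neg: ((-5*(4*x)) - 1) + 5 = 164.
Step 2. [((-5*(4*x)) - 1) + 5 = 164] the outer +5 inverts by subtracting 5 ⇒ sub: (-5*(4*x)) - 1 = 159.
Step 3. [(-5*(4*x)) - 1 = 159] the outer -1 inverts by adding 1. So sub: -5*(4*x) = 160.
Step 4. [-5*(4*x) = 160] -5 out front; divide by -5. So div: 4*x = -32.
Step 5. [4*x = -32] divide by the outer 4, so div: x = -8.

Answer: x ∈ {-8}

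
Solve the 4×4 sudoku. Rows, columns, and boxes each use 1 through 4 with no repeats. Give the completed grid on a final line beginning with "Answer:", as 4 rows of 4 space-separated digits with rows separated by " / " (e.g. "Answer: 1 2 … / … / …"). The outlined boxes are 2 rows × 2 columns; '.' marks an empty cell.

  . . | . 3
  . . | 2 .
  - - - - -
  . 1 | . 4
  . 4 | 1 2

Step 1. [r1c1∈{1,2,4}] across row 1, 1 lands solely at r1c1 ⇒ r1c1=1.
Step 2. [r4c1∈{3}] only 3 remains possible at r4c1, so r4c1=3.
Step 3. [r1c2∈{2}] r1c2 is down to just 2 ⇒ r1c2=2.
Step 4. [r2c4∈{1}] nothing but 1 survives at r2c4. So r2c4=1.
Step 5. [r2c2∈{3}] nothing but 3 survives at r2c2 ⇒ r2c2=3.
Step 6. [r2c1∈{4}] nothing but 4 survives at r2c1. So r2c1=4.
Step 7. [r1c3∈{4}] r1c3 is down to just 4. So r1c3=4.
Step 8. [r3c1∈{2}] r3c1 is down to just 2 ⇒ r3c1=2.
Step 9. [r3c3∈{3}] only 3 remains possible at r3c3 ⇒ r3c3=3.

Answer: 1 2 4 3 / 4 3 2 1 / 2 1 3 4 / 3 4 1 2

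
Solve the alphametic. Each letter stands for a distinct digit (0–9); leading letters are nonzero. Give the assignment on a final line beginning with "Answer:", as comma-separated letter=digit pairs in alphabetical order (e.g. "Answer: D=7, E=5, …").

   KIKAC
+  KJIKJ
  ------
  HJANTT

Step 1. [col 1: C + J ≡ T (mod 10)] column 1 (C + J ≡ T (mod 10), carry-in 0) doesn't pin C yet; pick C=4 and continue. So C=4.
Step 2. [H] H is the leading digit of a 6-digit sum of two 5-digit numbers; the final carry is exactly 1 ⇒ H=1.
Step 3. [col 1: C + J ≡ T (mod 10)] no forcing yet in column 1 (carry-in 0); T=9 is free and consistent — try it ⇒ T=9.
Step 4. [col 1: C + J ≡ T (mod 10)] in column 1 we have C+J≡T with carry-in 0; given C=4, T=9 and digits 1,4,9 already taken and all letters distinct, that pins J to 5, so J=5.
Step 5. [col 2: A + K ≡ T (mod 10)] several values work for K in column 2 (A + K ≡ T (mod 10), carry-in 0); try K=7, so K=7.
Step 6. [col 2: A + K ≡ T (mod 10)] column 2 reads A+K+carry(0)=T with K=7, T=9; with digits 1,4,5,7,9 already taken and all letters distinct, the only value for A is 2. So A=2.
Step 7. [col 3: K + I ≡ N (mod 10)] I=6 is one option consistent with column 3 (K + I ≡ N (mod 10), carry-in 0) — take it ⇒ I=6.
Step 8. [col 3: K + I ≡ N (mod 10)] from column 3 (K=7, I=6, carry-in 0, digits 1,2,4,5,6,7,9 already taken and all letters distinct): N must equal 3. So N=3.

Answer: A=2, C=4, H=1, I=6, J=5, K=7, N=3, T=9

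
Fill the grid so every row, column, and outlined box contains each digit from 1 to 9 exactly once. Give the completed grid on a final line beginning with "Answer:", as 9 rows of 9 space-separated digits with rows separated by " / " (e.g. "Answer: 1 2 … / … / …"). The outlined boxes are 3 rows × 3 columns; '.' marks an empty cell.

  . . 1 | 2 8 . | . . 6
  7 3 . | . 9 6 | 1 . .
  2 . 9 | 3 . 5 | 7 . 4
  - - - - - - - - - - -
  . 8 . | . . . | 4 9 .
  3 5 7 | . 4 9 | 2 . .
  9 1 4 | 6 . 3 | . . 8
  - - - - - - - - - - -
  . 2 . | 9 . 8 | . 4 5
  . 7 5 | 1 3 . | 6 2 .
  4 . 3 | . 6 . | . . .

Step 1. [r7c5∈{7}] nothing but 7 survives at r7c5, so r7c5=7.
Step 2. [r4c6∈{1,2,7}] col 6 places 1 nowhere but r4c6. So r4c6=1.
Step 3. [r2c8∈{5,8}] across row 2, 5 lands solely at r2c8 ⇒ r2c8=5.
Step 4. [r6c8∈{7}] nothing but 7 survives at r6c8 ⇒ r6c8=7.
Step 5. [r4c1∈{6}] r4c1 has the single candidate 6, so r4c1=6.
Step 6. [r5c9∈{1}] nothing but 1 survives at r5c9. So r5c9=1.
Step 7. [r6c5∈{2,5}] in row 6, 2 fits only at r6c5. So r6c5=2.
Step 8. [r1c7∈{3,9}] r1c7 is the only open cell in row 1 admitting 9 ⇒ r1c7=9.
Step 9. [r9c8∈{1,8}] in row 9, 1 fits only at r9c8. So r9c8=1.
Step 10. [r8c6∈{4}] r8c6's peers cover all but 4 ⇒ r8c6=4.
Step 11. [r9c2∈{9}] nothing but 9 survives at r9c2 ⇒ r9c2=9.
Step 12. [r4c5∈{5}] r4c5's peers cover all but 5. So r4c5=5.
Step 13. [r4c4∈{7}] nothing but 7 survives at r4c4 ⇒ r4c4=7.
Step 14. [r4c9∈{3}] nothing but 3 survives at r4c9 ⇒ r4c9=3.
Step 15. [r9c9∈{7}] r9c9 is down to just 7. So r9c9=7.
Step 16. [r1c6∈{7}] nothing but 7 survives at r1c6, so r1c6=7.
Step 17. [r2c9∈{2}] r2c9's peers cover all but 2 ⇒ r2c9=2.
Step 18. [r7c1∈{1}] nothing but 1 survives at r7c1. So r7c1=1.
Step 19. [r4c3∈{2}] only 2 remains possible at r4c3, so r4c3=2.
Step 20. [r1c2∈{4}] r1c2 is down to just 4 ⇒ r1c2=4.
Step 21. [r1c1∈{5}] only 5 remains possible at r1c1. So r1c1=5.
Step 22. [r9c6∈{2}] only 2 remains possible at r9c6, so r9c6=2.
Step 23. [r7c3∈{6}] r7c3 is down to just 6 ⇒ r7c3=6.
Step 24. [r5c4∈{8}] r5c4 is down to just 8. So r5c4=8.
Step 25. [r1c8∈{3}] only 3 remains possible at r1c8. So r1c8=3.
Step 26. [r6c7∈{5}] r6c7's peers cover all but 5 ⇒ r6c7=5.
Step 27. [r7c7∈{3}] only 3 remains possible at r7c7 ⇒ r7c7=3.
Step 28. [r8c1∈{8}] nothing but 8 survives at r8c1, so r8c1=8.
Step 29. [r2c3∈{8}] r2c3 has the single candidate 8 ⇒ r2c3=8.
Step 30. [r9c7∈{8}] r9c7 is down to just 8 ⇒ r9c7=8.
Step 31. [r5c8∈{6}] r5c8 is down to just 6. So r5c8=6.
Step 32. [r3c2∈{6}] r3c2 is down to just 6, so r3c2=6.
Step 33. [r9c4∈{5}] r9c4's peers cover all but 5 ⇒ r9c4=5.
Step 34. [r3c8∈{8}] r3c8's peers cover all but 8. So r3c8=8.
Step 35. [r2c4∈{4}] r2c4's peers cover all but 4 ⇒ r2c4=4.
Step 36. [r3c5∈{1}] nothing but 1 survives at r3c5 ⇒ r3c5=1.
Step 37. [r8c9∈{9}] r8c9's peers cover all but 9 ⇒ r8c9=9.

Answer: 5 4 1 2 8 7 9 3 6 / 7 3 8 4 9 6 1 5 2 / 2 6 9 3 1 5 7 8 4 / 6 8 2 7 5 1 4 9 3 / 3 5 7 8 4 9 2 6 1 / 9 1 4 6 2 3 5 7 8 / 1 2 6 9 7 8 3 4 5 / 8 7 5 1 3 4 6 2 9 / 4 9 3 5 6 2 8 1 7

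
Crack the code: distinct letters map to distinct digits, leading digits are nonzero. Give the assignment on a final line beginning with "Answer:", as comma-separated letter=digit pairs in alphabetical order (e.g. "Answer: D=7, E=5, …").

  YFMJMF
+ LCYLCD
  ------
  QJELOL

Step 1. [col 1: F + D ≡ L (mod 10)] no forcing yet in column 1 (carry-in 0); D=5 is free and consistent — try it ⇒ D=5.
Step 2. [col 1: F + D ≡ L (mod 10)] column 1 (F + D ≡ L (mod 10), carry-in 0) doesn't pin F yet; pick F=7 and continue, so F=7.
Step 3. [col 1: F + D ≡ L (mod 10)] column 1 reads F+D+carry(0)=L with F=7, D=5; with digits 5,7 already taken and all letters distinct, the only value for L is 2 ⇒ L=2.
Step 4. [col 2: M + C ≡ O (mod 10)] M=8 is one option consistent with column 2 (M + C ≡ O (mod 10), carry-in 1) — take it. So M=8.
Step 5. [col 2: M + C ≡ O (mod 10)] C=1 is one option consistent with column 2 (M + C ≡ O (mod 10), carry-in 1) — take it, so C=1.
Step 6. [col 2: M + C ≡ O (mod 10)] in column 2 we have M+C≡O with carry-in 1; given M=8, C=1 and digits 1,2,5,7,8 already taken and all letters distinct, that pins O to 0. So O=0.
Step 7. [col 3: J + L ≡ L (mod 10)] in column 3 we have J+L≡L with carry-in 1; given L=2 and digits 0,1,2,5,7,8 already taken and all letters distinct, that pins J to 9 ⇒ J=9.
Step 8. [col 4: M + Y ≡ E (mod 10)] in column 4 we have M+Y≡E with carry-in 1; given M=8 and digits 0,1,2,5,7,8,9 already taken and all letters distinct, that pins Y to 4, so Y=4.
Step 9. [col 4: M + Y ≡ E (mod 10)] column 4: given M=8, Y=4, carry-in 1, and digits 0,1,2,4,5,7,8,9 already taken and all letters distinct, M+Y≡E (mod 10) forces E=3 ⇒ E=3.
Step 10. [col 6: Y + L ≡ Q (mod 10)] in column 6 we have Y+L≡Q with carry-in 0; given Y=4, L=2 and digits 0,1,2,3,4,5,7,8,9 already taken and all letters distinct, that pins Q to 6, so Q=6.

Answer: C=1, D=5, E=3, F=7, J=9, L=2, M=8, O=0, Q=6, Y=4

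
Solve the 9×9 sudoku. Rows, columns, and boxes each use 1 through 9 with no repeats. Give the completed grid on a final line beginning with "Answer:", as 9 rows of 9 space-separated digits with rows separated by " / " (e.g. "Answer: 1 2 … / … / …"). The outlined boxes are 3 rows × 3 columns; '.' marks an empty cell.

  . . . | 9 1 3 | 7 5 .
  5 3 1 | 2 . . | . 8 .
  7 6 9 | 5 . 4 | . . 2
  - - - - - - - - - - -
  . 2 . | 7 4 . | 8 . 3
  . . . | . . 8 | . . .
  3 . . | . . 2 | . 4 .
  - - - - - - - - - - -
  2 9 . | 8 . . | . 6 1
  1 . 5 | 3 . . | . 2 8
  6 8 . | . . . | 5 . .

Step 1. [r4c6∈{1,5,6,9}] in row 4, 5 fits only at r4c6 ⇒ r4c6=5.
Step 2. [r7c6∈{7}] nothing but 7 survives at r7c6. So r7c6=7.
Step 3. [r4c8∈{1,9}] row 4 places 1 nowhere but r4c8, so r4c8=1.
Step 4. [r1c9∈{4,6}] row 1 places 6 nowhere but r1c9 ⇒ r1c9=6.
Step 5. [r1c2∈{4}] r1c2 is down to just 4, so r1c2=4.
Step 6. [r8c7∈{4,9}] 4 has one home in row 8: r8c7, so r8c7=4.
Step 7. [r7c3∈{3,4}] 4 has one home in row 7: r7c3. So r7c3=4.
Step 8. [r6c3∈{6,7,8}] across row 6, 8 lands solely at r6c3, so r6c3=8.
Step 9. [r2c7∈{9}] r2c7's peers cover all but 9, so r2c7=9.
Step 10. [r8c2∈{7}] r8c2's peers cover all but 7, so r8c2=7.
Step 11. [r6c9∈{5,7,9}] r6c9 is the only open cell in row 6 admitting 7 ⇒ r6c9=7.
Step 12. [r9c9∈{9}] only 9 remains possible at r9c9 ⇒ r9c9=9.
Step 13. [r6c7∈{6}] r6c7's peers cover all but 6. So r6c7=6.
Step 14. [r6c4∈{1}] r6c4's peers cover all but 1. So r6c4=1.
Step 15. [r5c8∈{9}] only 9 remains possible at r5c8. So r5c8=9.
Step 16. [r3c8∈{3}] r3c8 has the single candidate 3 ⇒ r3c8=3.
Step 17. [r8c6∈{6,9}] 9 has one home in col 6: r8c6 ⇒ r8c6=9.
Step 18. [r5c4∈{6}] r5c4 has the single candidate 6 ⇒ r5c4=6.
Step 19. [r2c5∈{6,7}] r2c5 is the only open cell in row 2 admitting 7 ⇒ r2c5=7.
Step 20. [r5c9∈{5}] r5c9 is down to just 5 ⇒ r5c9=5.
Step 21. [r5c2∈{1}] nothing but 1 survives at r5c2, so r5c2=1.
Step 22. [r5c5∈{3}] only 3 remains possible at r5c5. So r5c5=3.
Step 23. [r1c1∈{8}] r1c1's peers cover all but 8 ⇒ r1c1=8.
Step 24. [r9c4∈{4}] r9c4's peers cover all but 4, so r9c4=4.
Step 25. [r9c3∈{3}] only 3 remains possible at r9c3 ⇒ r9c3=3.
Step 26. [r6c5∈{9}] r6c5's peers cover all but 9. So r6c5=9.
Step 27. [r3c7∈{1}] nothing but 1 survives at r3c7. So r3c7=1.
Step 28. [r5c7∈{2}] r5c7's peers cover all but 2. So r5c7=2.
Step 29. [r3c5∈{8}] r3c5's peers cover all but 8 ⇒ r3c5=8.
Step 30. [r9c5∈{2}] only 2 remains possible at r9c5 ⇒ r9c5=2.
Step 31. [r2c9∈{4}] nothing but 4 survives at r2c9, so r2c9=4.
Step 32. [r2c6∈{6}] r2c6's peers cover all but 6. So r2c6=6.
Step 33. [r4c3∈{6}] r4c3's peers cover all but 6 ⇒ r4c3=6.
Step 34. [r7c7∈{3}] only 3 remains possible at r7c7, so r7c7=3.
Step 35. [r5c3∈{7}] r5c3 has the single candidate 7. So r5c3=7.
Step 36. [r7c5∈{5}] only 5 remains possible at r7c5, so r7c5=5.
Step 37. [r8c5∈{6}] nothing but 6 survives at r8c5 ⇒ r8c5=6.
Step 38. [r5c1∈{4}] r5c1's peers cover all but 4. So r5c1=4.
Step 39. [r6c2∈{5}] r6c2 has the single candidate 5, so r6c2=5.
Step 40. [r4c1∈{9}] r4c1 is down to just 9. So r4c1=9.
Step 41. [r1c3∈{2}] nothing but 2 survives at r1c3. So r1c3=2.
Step 42. [r9c8∈{7}] r9c8 is down to just 7, so r9c8=7.
Step 43. [r9c6∈{1}] only 1 remains possible at r9c6. So r9c6=1.

Answer: 8 4 2 9 1 3 7 5 6 / 5 3 1 2 7 6 9 8 4 / 7 6 9 5 8 4 1 3 2 / 9 2 6 7 4 5 8 1 3 / 4 1 7 6 3 8 2 9 5 / 3 5 8 1 9 2 6 4 7 / 2 9 4 8 5 7 3 6 1 / 1 7 5 3 6 9 4 2 8 / 6 8 3 4 2 1 5 7 9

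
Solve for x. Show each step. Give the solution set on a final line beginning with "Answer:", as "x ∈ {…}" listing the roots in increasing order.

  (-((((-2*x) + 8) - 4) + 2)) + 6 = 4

Step 1. [(-((((-2*x) + 8) - 4) + 2)) + 6 = 4] 6 comes off first (subtract 6), so sub: -((((-2*x) + 8) - 4) + 2) = -2.
Step 2. [-((((-2*x) + 8) - 4) + 2) = -2] leading − — multiply by −1 ⇒ neg: (((-2*x) + 8) - 4) + 2 = 2.
Step 3. [(((-2*x) + 8) - 4) + 2 = 2] 2 comes off first (subtract 2). So sub: ((-2*x) + 8) - 4 = 0.
Step 4. [((-2*x) + 8) - 4 = 0] add 4: x sits inside (… - 4), so sub: (-2*x) + 8 = 4.
Step 5. [(-2*x) + 8 = 4] +8 is outermost — subtract 8 both sides, so sub: -2*x = -4.
Step 6. [-2*x = -4] leading coefficient -2: divide by -2. So div: x = 2.

Answer: x ∈ {2}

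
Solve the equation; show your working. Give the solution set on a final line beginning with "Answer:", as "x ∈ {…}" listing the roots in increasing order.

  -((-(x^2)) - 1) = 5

Step 1. [-((-(x^2)) - 1) = 5] flip signs both sides, so neg: (-(x^2)) - 1 = -5.
Step 2. [(-(x^2)) - 1 = -5] add 1: x sits inside (… - 1). So sub: -(x^2) = -4.
Step 3. [-(x^2) = -4] LHS negated; negate both sides. So neg: x^2 = 4.
Step 4. [x^2 = 4] √ both sides: 4 ≥ 0 gives two branches. So sqrt: x = 2 or -2.

Answer: x ∈ {-2, 2}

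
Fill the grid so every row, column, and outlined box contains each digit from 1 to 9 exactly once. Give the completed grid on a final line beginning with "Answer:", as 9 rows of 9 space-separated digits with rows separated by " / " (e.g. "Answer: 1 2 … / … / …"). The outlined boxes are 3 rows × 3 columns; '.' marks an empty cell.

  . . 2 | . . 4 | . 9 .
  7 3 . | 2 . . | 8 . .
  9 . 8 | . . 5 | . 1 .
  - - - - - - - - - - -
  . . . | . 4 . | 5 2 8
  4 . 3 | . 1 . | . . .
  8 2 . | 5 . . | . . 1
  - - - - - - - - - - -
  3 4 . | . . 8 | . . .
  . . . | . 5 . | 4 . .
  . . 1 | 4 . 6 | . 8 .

Step 1. [r3c2∈{6}] r3c2 is down to just 6, so r3c2=6.
Step 2. [r3c9∈{2,3,4,7}] row 3 places 4 nowhere but r3c9, so r3c9=4.
Step 3. [r7c7∈{1,2,6,7,9}] 1 has one home in col 7: r7c7 ⇒ r7c7=1.
Step 4. [r5c4∈{6,7,8,9}] row 5 places 8 nowhere but r5c4 ⇒ r5c4=8.
Step 5. [r5c2∈{5,7,9}] row 5 places 5 nowhere but r5c2, so r5c2=5.
Step 6. [r6c8∈{3,4,6,7}] in row 6, 4 fits only at r6c8 ⇒ r6c8=4.
Step 7. [r6c7∈{3,6,7,9}] r6c7 is the only open cell in box 6 admitting 3. So r6c7=3.
Step 8. [r1c9∈{3,5,6,7}] box 3 places 3 nowhere but r1c9, so r1c9=3.
Step 9. [r9c5∈{2,3,7,9}] 3 has one home in row 9: r9c5, so r9c5=3.
Step 10. [r3c5∈{7}] nothing but 7 survives at r3c5 ⇒ r3c5=7.
Step 11. [r4c6∈{3,7,9}] col 6 places 3 nowhere but r4c6, so r4c6=3.
Step 12. [r5c6∈{2,7,9}] across row 5, 2 lands solely at r5c6. So r5c6=2.
Step 13. [r1c2∈{1}] nothing but 1 survives at r1c2 ⇒ r1c2=1.
Step 14. [r1c4∈{6}] r1c4 has the single candidate 6, so r1c4=6.
Step 15. [r5c7∈{6,7,9}] r5c7 is the only open cell in col 7 admitting 6, so r5c7=6.
Step 16. [r9c7∈{2,7,9}] in col 7, 9 fits only at r9c7. So r9c7=9.
Step 17. [r9c2∈{7}] r9c2 has the single candidate 7. So r9c2=7.
Step 18. [r4c2∈{9}] nothing but 9 survives at r4c2. So r4c2=9.
Step 19. [r4c4∈{7}] r4c4's peers cover all but 7 ⇒ r4c4=7.
Step 20. [r4c3∈{6}] r4c3 has the single candidate 6 ⇒ r4c3=6.
Step 21. [r8c6∈{1,7,9}] col 6 places 7 nowhere but r8c6. So r8c6=7.
Step 22. [r7c4∈{9}] nothing but 9 survives at r7c4 ⇒ r7c4=9.
Step 23. [r7c3∈{5}] r7c3 has the single candidate 5 ⇒ r7c3=5.
Step 24. [r8c1∈{2,6}] 6 has one home in col 1: r8c1 ⇒ r8c1=6.
Step 25. [r9c9∈{2,5}] across row 9, 5 lands solely at r9c9, so r9c9=5.
Step 26. [r2c9∈{6}] r2c9's peers cover all but 6 ⇒ r2c9=6.
Step 27. [r6c6∈{9}] nothing but 9 survives at r6c6, so r6c6=9.
Step 28. [r5c8∈{7}] nothing but 7 survives at r5c8 ⇒ r5c8=7.
Step 29. [r7c9∈{2,7}] in row 7, 7 fits only at r7c9 ⇒ r7c9=7.
Step 30. [r6c3∈{7}] r6c3 is down to just 7. So r6c3=7.
Step 31. [r3c7∈{2}] r3c7 is down to just 2. So r3c7=2.
Step 32. [r8c3∈{9}] r8c3's peers cover all but 9. So r8c3=9.
Step 33. [r3c4∈{3}] r3c4 has the single candidate 3 ⇒ r3c4=3.
Step 34. [r8c9∈{2}] r8c9's peers cover all but 2 ⇒ r8c9=2.
Step 35. [r8c8∈{3}] nothing but 3 survives at r8c8 ⇒ r8c8=3.
Step 36. [r7c8∈{6}] nothing but 6 survives at r7c8 ⇒ r7c8=6.
Step 37. [r2c6∈{1}] r2c6 has the single candidate 1. So r2c6=1.
Step 38. [r2c3∈{4}] r2c3 is down to just 4 ⇒ r2c3=4.
Step 39. [r1c7∈{7}] r1c7 is down to just 7, so r1c7=7.
Step 40. [r1c5∈{8}] r1c5 has the single candidate 8. So r1c5=8.
Step 41. [r2c8∈{5}] nothing but 5 survives at r2c8. So r2c8=5.
Step 42. [r1c1∈{5}] r1c1's peers cover all but 5 ⇒ r1c1=5.
Step 43. [r9c1∈{2}] r9c1's peers cover all but 2 ⇒ r9c1=2.
Step 44. [r7c5∈{2}] r7c5 has the single candidate 2, so r7c5=2.
Step 45. [r6c5∈{6}] nothing but 6 survives at r6c5. So r6c5=6.
Step 46. [r2c5∈{9}] r2c5's peers cover all but 9, so r2c5=9.
Step 47. [r5c9∈{9}] r5c9 has the single candidate 9. So r5c9=9.
Step 48. [r4c1∈{1}] r4c1's peers cover all but 1 ⇒ r4c1=1.
Step 49. [r8c2∈{8}] r8c2 has the single candidate 8. So r8c2=8.
Step 50. [r8c4∈{1}] nothing but 1 survives at r8c4. So r8c4=1.

Answer: 5 1 2 6 8 4 7 9 3 / 7 3 4 2 9 1 8 5 6 / 9 6 8 3 7 5 2 1 4 / 1 9 6 7 4 3 5 2 8 / 4 5 3 8 1 2 6 7 9 / 8 2 7 5 6 9 3 4 1 / 3 4 5 9 2 8 1 6 7 / 6 8 9 1 5 7 4 3 2 / 2 7 1 4 3 6 9 8 5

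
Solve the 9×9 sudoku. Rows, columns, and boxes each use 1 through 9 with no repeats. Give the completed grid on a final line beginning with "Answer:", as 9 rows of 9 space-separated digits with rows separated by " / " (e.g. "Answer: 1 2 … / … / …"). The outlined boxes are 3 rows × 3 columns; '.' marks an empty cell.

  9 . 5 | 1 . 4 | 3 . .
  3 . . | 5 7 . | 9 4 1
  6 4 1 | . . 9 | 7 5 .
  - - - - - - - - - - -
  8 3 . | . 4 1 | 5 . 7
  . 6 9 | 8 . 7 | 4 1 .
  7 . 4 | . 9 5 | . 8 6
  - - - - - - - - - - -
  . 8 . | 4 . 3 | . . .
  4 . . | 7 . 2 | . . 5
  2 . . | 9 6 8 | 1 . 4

Step 1. [r6c7∈{2}] r6c7 has the single candidate 2 ⇒ r6c7=2.
Step 2. [r5c5∈{2,3}] 2 has one home in row 5: r5c5. So r5c5=2.
Step 3. [r7c7∈{6}] r7c7 is down to just 6, so r7c7=6.
Step 4. [r7c9∈{2,9}] in col 9, 9 fits only at r7c9. So r7c9=9.
Step 5. [r7c1∈{1,5}] across col 1, 1 lands solely at r7c1 ⇒ r7c1=1.
Step 6. [r7c3∈{7}] only 7 remains possible at r7c3, so r7c3=7.
Step 7. [r8c8∈{3}] r8c8 has the single candidate 3, so r8c8=3.
Step 8. [r3c4∈{2,3}] r3c4 is the only open cell in col 4 admitting 2. So r3c4=2.
Step 9. [r1c9∈{2,8}] col 9 places 2 nowhere but r1c9, so r1c9=2.
Step 10. [r4c3∈{2}] only 2 remains possible at r4c3 ⇒ r4c3=2.
Step 11. [r3c9∈{8}] only 8 remains possible at r3c9, so r3c9=8.
Step 12. [r8c3∈{6}] r8c3's peers cover all but 6, so r8c3=6.
Step 13. [r1c8∈{6}] r1c8 has the single candidate 6 ⇒ r1c8=6.
Step 14. [r6c4∈{3}] nothing but 3 survives at r6c4, so r6c4=3.
Step 15. [r4c4∈{6}] r4c4 has the single candidate 6 ⇒ r4c4=6.
Step 16. [r7c8∈{2}] r7c8 has the single candidate 2, so r7c8=2.
Step 17. [r5c9∈{3}] r5c9's peers cover all but 3, so r5c9=3.
Step 18. [r2c3∈{8}] r2c3 is down to just 8 ⇒ r2c3=8.
Step 19. [r7c5∈{5}] only 5 remains possible at r7c5, so r7c5=5.
Step 20. [r4c8∈{9}] only 9 remains possible at r4c8 ⇒ r4c8=9.
Step 21. [r8c7∈{8}] r8c7's peers cover all but 8. So r8c7=8.
Step 22. [r9c3∈{3}] r9c3 has the single candidate 3 ⇒ r9c3=3.
Step 23. [r5c1∈{5}] r5c1 is down to just 5 ⇒ r5c1=5.
Step 24. [r3c5∈{3}] r3c5 has the single candidate 3, so r3c5=3.
Step 25. [r1c2∈{7}] r1c2 has the single candidate 7 ⇒ r1c2=7.
Step 26. [r1c5∈{8}] only 8 remains possible at r1c5. So r1c5=8.
Step 27. [r9c2∈{5}] r9c2 is down to just 5 ⇒ r9c2=5.
Step 28. [r8c5∈{1}] r8c5's peers cover all but 1. So r8c5=1.
Step 29. [r2c2∈{2}] r2c2's peers cover all but 2. So r2c2=2.
Step 30. [r9c8∈{7}] r9c8 has the single candidate 7. So r9c8=7.
Step 31. [r8c2∈{9}] only 9 remains possible at r8c2. So r8c2=9.
Step 32. [r2c6∈{6}] nothing but 6 survives at r2c6, so r2c6=6.
Step 33. [r6c2∈{1}] r6c2's peers cover all but 1. So r6c2=1.

Answer: 9 7 5 1 8 4 3 6 2 / 3 2 8 5 7 6 9 4 1 / 6 4 1 2 3 9 7 5 8 / 8 3 2 6 4 1 5 9 7 / 5 6 9 8 2 7 4 1 3 / 7 1 4 3 9 5 2 8 6 / 1 8 7 4 5 3 6 2 9 / 4 9 6 7 1 2 8 3 5 / 2 5 3 9 6 8 1 7 4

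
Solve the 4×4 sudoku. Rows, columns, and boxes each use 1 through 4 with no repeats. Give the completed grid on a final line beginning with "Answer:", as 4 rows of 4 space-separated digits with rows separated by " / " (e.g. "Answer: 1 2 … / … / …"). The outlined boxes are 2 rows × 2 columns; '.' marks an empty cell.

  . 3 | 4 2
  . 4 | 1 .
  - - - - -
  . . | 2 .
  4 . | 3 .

Step 1. [r3c2∈{1}] r3c2 is down to just 1. So r3c2=1.
Step 2. [r4c2∈{2}] r4c2 is down to just 2. So r4c2=2.
Step 3. [r2c1∈{2}] nothing but 2 survives at r2c1, so r2c1=2.
Step 4. [r3c1∈{3}] r3c1's peers cover all but 3, so r3c1=3.
Step 5. [r1c1∈{1}] r1c1's peers cover all but 1 ⇒ r1c1=1.
Step 6. [r2c4∈{3}] nothing but 3 survives at r2c4, so r2c4=3.
Step 7. [r3c4∈{4}] only 4 remains possible at r3c4, so r3c4=4.
Step 8. [r4c4∈{1}] r4c4 is down to just 1 ⇒ r4c4=1.

Answer: 1 3 4 2 / 2 4 1 3 / 3 1 2 4 / 4 2 3 1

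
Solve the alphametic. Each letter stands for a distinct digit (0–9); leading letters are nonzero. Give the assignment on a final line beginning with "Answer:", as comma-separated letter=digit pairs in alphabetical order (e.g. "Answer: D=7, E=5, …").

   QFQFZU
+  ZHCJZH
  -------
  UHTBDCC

Step 1. [col 1: U + H ≡ C (mod 10)] H=3 is one option consistent with column 1 (U + H ≡ C (mod 10), carry-in 0) — take it ⇒ H=3.
Step 2. [col 1: U + H ≡ C (mod 10)] C=4 is one option consistent with column 1 (U + H ≡ C (mod 10), carry-in 0) — take it, so C=4.
Step 3. [col 1: U + H ≡ C (mod 10)] column 1: given H=3, C=4, carry-in 0, and digits 3,4 already taken and all letters distinct, U+H≡C (mod 10) forces U=1, so U=1.
Step 4. [col 2: Z + Z ≡ C (mod 10)] Z=7 is one option consistent with column 2 (Z + Z ≡ C (mod 10), carry-in 0) — take it, so Z=7.
Step 5. [col 3: F + J ≡ D (mod 10)] D=8 is one option consistent with column 3 (F + J ≡ D (mod 10), carry-in 1) — take it, so D=8.
Step 6. [col 3: F + J ≡ D (mod 10)] no forcing yet in column 3 (carry-in 1); F=5 is free and consistent — try it ⇒ F=5.
Step 7. [col 3: F + J ≡ D (mod 10)] from column 3 (F=5, D=8, carry-in 1, digits 1,3,4,5,7,8 already taken and all letters distinct): J must equal 2. So J=2.
Step 8. [col 4: Q + C ≡ B (mod 10)] in column 4 we have Q+C≡B with carry-in 0; given C=4 and digits 1,2,3,4,5,7,8 already taken and all letters distinct, that pins B to 0, so B=0.
Step 9. [col 4: Q + C ≡ B (mod 10)] from column 4 (C=4, B=0, carry-in 0, digits 0,1,2,3,4,5,7,8 already taken and all letters distinct): Q must equal 6 ⇒ Q=6.
Step 10. [col 5: F + H ≡ T (mod 10)] column 5: given F=5, H=3, carry-in 1, and digits 0,1,2,3,4,5,6,7,8 already taken and all letters distinct, F+H≡T (mod 10) forces T=9 ⇒ T=9.

Answer: B=0, C=4, D=8, F=5, H=3, J=2, Q=6, T=9, U=1, Z=7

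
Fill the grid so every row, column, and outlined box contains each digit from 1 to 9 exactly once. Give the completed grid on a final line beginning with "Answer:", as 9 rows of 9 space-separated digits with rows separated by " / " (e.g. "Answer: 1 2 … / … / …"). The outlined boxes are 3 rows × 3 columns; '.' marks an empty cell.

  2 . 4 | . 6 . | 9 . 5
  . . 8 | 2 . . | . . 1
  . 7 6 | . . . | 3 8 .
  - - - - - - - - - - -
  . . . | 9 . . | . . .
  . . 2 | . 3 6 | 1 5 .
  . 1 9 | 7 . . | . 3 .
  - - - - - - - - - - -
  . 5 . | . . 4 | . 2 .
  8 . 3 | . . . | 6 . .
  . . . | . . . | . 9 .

Step 1. [r3c1∈{1,5,9}] r3c1 is the only open cell in box 1 admitting 1, so r3c1=1.
Step 2. [r2c1∈{3,5,9}] in box 1, 5 fits only at r2c1 ⇒ r2c1=5.
Step 3. [r9c7∈{4,5,7,8}] across col 7, 5 lands solely at r9c7 ⇒ r9c7=5.
Step 4. [r8c8∈{1,4,7}] across col 8, 1 lands solely at r8c8, so r8c8=1.
Step 5. [r1c8∈{7}] r1c8's peers cover all but 7, so r1c8=7.
Step 6. [r2c7∈{4}] r2c7 is down to just 4. So r2c7=4.
Step 7. [r4c8∈{4,6}] r4c8 is the only open cell in col 8 admitting 4, so r4c8=4.
Step 8. [r2c2∈{3,9}] in box 1, 9 fits only at r2c2, so r2c2=9.
Step 9. [r2c6∈{3,7}] row 2 places 3 nowhere but r2c6 ⇒ r2c6=3.
Step 10. [r8c4∈{5}] r8c4 is down to just 5, so r8c4=5.
Step 11. [r2c5∈{7}] r2c5 is down to just 7. So r2c5=7.
Step 12. [r4c1∈{3,6,7}] in col 1, 3 fits only at r4c1, so r4c1=3.
Step 13. [r7c1∈{6,7,9}] across col 1, 9 lands solely at r7c1, so r7c1=9.
Step 14. [r7c4∈{1,3,6,8}] across row 7, 6 lands solely at r7c4 ⇒ r7c4=6.
Step 15. [r9c4∈{1,3,8}] 3 has one home in col 4: r9c4, so r9c4=3.
Step 16. [r4c3∈{5,7}] r4c3 is the only open cell in col 3 admitting 5, so r4c3=5.
Step 17. [r5c1∈{4,7}] in box 4, 7 fits only at r5c1. So r5c1=7.
Step 18. [r1c4∈{1,8}] r1c4 is the only open cell in col 4 admitting 1. So r1c4=1.
Step 19. [r5c4∈{4,8}] in col 4, 8 fits only at r5c4, so r5c4=8.
Step 20. [r6c5∈{2,4,5}] 4 has one home in box 5: r6c5. So r6c5=4.
Step 21. [r9c1∈{4,6}] col 1 places 4 nowhere but r9c1, so r9c1=4.
Step 22. [r8c2∈{2}] r8c2 has the single candidate 2. So r8c2=2.
Step 23. [r4c2∈{6,8}] across col 2, 8 lands solely at r4c2 ⇒ r4c2=8.
Step 24. [r4c9∈{2,6,7}] r4c9 is the only open cell in row 4 admitting 6. So r4c9=6.
Step 25. [r3c5∈{5,9}] col 5 places 5 nowhere but r3c5, so r3c5=5.
Step 26. [r7c9∈{3,7,8}] 3 has one home in row 7: r7c9 ⇒ r7c9=3.
Step 27. [r4c7∈{2,7}] across row 4, 7 lands solely at r4c7, so r4c7=7.
Step 28. [r6c7∈{2,8}] in col 7, 2 fits only at r6c7, so r6c7=2.
Step 29. [r7c7∈{8}] r7c7 is down to just 8. So r7c7=8.
Step 30. [r7c5∈{1}] r7c5 is down to just 1. So r7c5=1.
Step 31. [r9c9∈{7}] r9c9's peers cover all but 7. So r9c9=7.
Step 32. [r9c5∈{2,8}] across col 5, 8 lands solely at r9c5 ⇒ r9c5=8.
Step 33. [r4c5∈{2}] nothing but 2 survives at r4c5. So r4c5=2.
Step 34. [r8c6∈{7,9}] in row 8, 7 fits only at r8c6, so r8c6=7.
Step 35. [r9c6∈{2}] r9c6 is down to just 2 ⇒ r9c6=2.
Step 36. [r9c2∈{6}] r9c2 has the single candidate 6 ⇒ r9c2=6.
Step 37. [r4c6∈{1}] r4c6 is down to just 1, so r4c6=1.
Step 38. [r6c9∈{8}] nothing but 8 survives at r6c9, so r6c9=8.
Step 39. [r8c9∈{4}] r8c9's peers cover all but 4. So r8c9=4.
Step 40. [r6c1∈{6}] only 6 remains possible at r6c1, so r6c1=6.
Step 41. [r1c6∈{8}] only 8 remains possible at r1c6. So r1c6=8.
Step 42. [r3c9∈{2}] r3c9 is down to just 2 ⇒ r3c9=2.
Step 43. [r2c8∈{6}] nothing but 6 survives at r2c8. So r2c8=6.
Step 44. [r5c2∈{4}] r5c2's peers cover all but 4. So r5c2=4.
Step 45. [r8c5∈{9}] r8c5 has the single candidate 9, so r8c5=9.
Step 46. [r3c6∈{9}] r3c6's peers cover all but 9, so r3c6=9.
Step 47. [r6c6∈{5}] nothing but 5 survives at r6c6, so r6c6=5.
Step 48. [r3c4∈{4}] r3c4 is down to just 4 ⇒ r3c4=4.
Step 49. [r7c3∈{7}] r7c3 has the single candidate 7 ⇒ r7c3=7.
Step 50. [r5c9∈{9}] only 9 remains possible at r5c9, so r5c9=9.
Step 51. [r1c2∈{3}] nothing but 3 survives at r1c2. So r1c2=3.
Step 52. [r9c3∈{1}] nothing but 1 survives at r9c3. So r9c3=1.

Answer: 2 3 4 1 6 8 9 7 5 / 5 9 8 2 7 3 4 6 1 / 1 7 6 4 5 9 3 8 2 / 3 8 5 9 2 1 7 4 6 / 7 4 2 8 3 6 1 5 9 / 6 1 9 7 4 5 2 3 8 / 9 5 7 6 1 4 8 2 3 / 8 2 3 5 9 7 6 1 4 / 4 6 1 3 8 2 5 9 7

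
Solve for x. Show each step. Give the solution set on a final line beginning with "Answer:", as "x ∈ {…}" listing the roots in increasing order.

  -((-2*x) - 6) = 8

Step 1. [-((-2*x) - 6) = 8] LHS negated; negate both sides. So neg: (-2*x) - 6 = -8.
Step 2. [(-2*x) - 6 = -8] 6 comes off first (add 6), so sub: -2*x = -2.
Step 3. [-2*x = -2] divide by the outer -2, so div: x = 1.

Answer: x ∈ {1}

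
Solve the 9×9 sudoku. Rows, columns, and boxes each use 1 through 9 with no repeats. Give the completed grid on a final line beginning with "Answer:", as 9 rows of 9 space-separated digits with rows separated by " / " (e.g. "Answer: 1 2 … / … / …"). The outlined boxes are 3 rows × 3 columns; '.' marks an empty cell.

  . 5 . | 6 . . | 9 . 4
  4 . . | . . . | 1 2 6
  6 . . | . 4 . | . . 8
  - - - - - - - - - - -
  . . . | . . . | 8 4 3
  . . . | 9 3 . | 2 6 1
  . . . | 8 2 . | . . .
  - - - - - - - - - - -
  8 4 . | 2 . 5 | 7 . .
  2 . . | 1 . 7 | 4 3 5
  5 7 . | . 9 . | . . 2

Step 1. [r7c3∈{1,3,6,9}] across row 7, 3 lands solely at r7c3, so r7c3=3.
Step 2. [r5c1∈{7}] r5c1 has the single candidate 7. So r5c1=7.
Step 3. [r9c3∈{1,6}] in box 7, 1 fits only at r9c3, so r9c3=1.
Step 4. [r3c7∈{3,5}] in col 7, 3 fits only at r3c7. So r3c7=3.
Step 5. [r8c5∈{6,8}] across row 8, 8 lands solely at r8c5. So r8c5=8.
Step 6. [r5c3∈{4,5,8}] across row 5, 5 lands solely at r5c3 ⇒ r5c3=5.
Step 7. [r1c8∈{7}] only 7 remains possible at r1c8. So r1c8=7.
Step 8. [r1c5∈{1}] nothing but 1 survives at r1c5. So r1c5=1.
Step 9. [r3c2∈{1,2,9}] 1 has one home in row 3: r3c2, so r3c2=1.
Step 10. [r1c1∈{3}] only 3 remains possible at r1c1 ⇒ r1c1=3.
Step 11. [r6c3∈{4,6,9}] across col 3, 4 lands solely at r6c3, so r6c3=4.
Step 12. [r4c2∈{2,6,9}] 2 has one home in col 2: r4c2. So r4c2=2.
Step 13. [r7c5∈{6}] r7c5 is down to just 6. So r7c5=6.
Step 14. [r6c2∈{3,6,9}] row 6 places 3 nowhere but r6c2, so r6c2=3.
Step 15. [r4c3∈{6,9}] 6 has one home in box 4: r4c3. So r4c3=6.
Step 16. [r8c3∈{9}] nothing but 9 survives at r8c3, so r8c3=9.
Step 17. [r9c4∈{3,4}] 4 has one home in col 4: r9c4, so r9c4=4.
Step 18. [r2c4∈{3,5,7}] 3 has one home in col 4: r2c4, so r2c4=3.
Step 19. [r2c5∈{5,7}] in row 2, 5 fits only at r2c5. So r2c5=5.
Step 20. [r2c2∈{8,9}] 9 has one home in col 2: r2c2 ⇒ r2c2=9.
Step 21. [r2c6∈{8}] only 8 remains possible at r2c6 ⇒ r2c6=8.
Step 22. [r1c6∈{2}] r1c6 is down to just 2, so r1c6=2.
Step 23. [r4c1∈{1,9}] r4c1 is the only open cell in row 4 admitting 9 ⇒ r4c1=9.
Step 24. [r3c4∈{7}] nothing but 7 survives at r3c4 ⇒ r3c4=7.
Step 25. [r7c9∈{9}] nothing but 9 survives at r7c9. So r7c9=9.
Step 26. [r6c8∈{5,9}] in row 6, 9 fits only at r6c8 ⇒ r6c8=9.
Step 27. [r6c1∈{1}] r6c1's peers cover all but 1. So r6c1=1.
Step 28. [r9c8∈{8}] r9c8's peers cover all but 8, so r9c8=8.
Step 29. [r6c6∈{6}] r6c6 is down to just 6, so r6c6=6.
Step 30. [r2c3∈{7}] r2c3 has the single candidate 7, so r2c3=7.
Step 31. [r4c6∈{1}] r4c6 is down to just 1 ⇒ r4c6=1.
Step 32. [r7c8∈{1}] r7c8 is down to just 1. So r7c8=1.
Step 33. [r3c3∈{2}] only 2 remains possible at r3c3. So r3c3=2.
Step 34. [r3c8∈{5}] r3c8 has the single candidate 5, so r3c8=5.
Step 35. [r9c6∈{3}] r9c6 has the single candidate 3 ⇒ r9c6=3.
Step 36. [r3c6∈{9}] only 9 remains possible at r3c6, so r3c6=9.
Step 37. [r1c3∈{8}] r1c3 has the single candidate 8, so r1c3=8.
Step 38. [r9c7∈{6}] only 6 remains possible at r9c7, so r9c7=6.
Step 39. [r5c2∈{8}] r5c2 is down to just 8. So r5c2=8.
Step 40. [r5c6∈{4}] r5c6 has the single candidate 4. So r5c6=4.
Step 41. [r4c5∈{7}] r4c5's peers cover all but 7. So r4c5=7.
Step 42. [r8c2∈{6}] only 6 remains possible at r8c2. So r8c2=6.
Step 43. [r6c9∈{7}] r6c9's peers cover all but 7, so r6c9=7.
Step 44. [r4c4∈{5}] r4c4 is down to just 5. So r4c4=5.
Step 45. [r6c7∈{5}] r6c7 has the single candidate 5 ⇒ r6c7=5.

Answer: 3 5 8 6 1 2 9 7 4 / 4 9 7 3 5 8 1 2 6 / 6 1 2 7 4 9 3 5 8 / 9 2 6 5 7 1 8 4 3 / 7 8 5 9 3 4 2 6 1 / 1 3 4 8 2 6 5 9 7 / 8 4 3 2 6 5 7 1 9 / 2 6 9 1 8 7 4 3 5 / 5 7 1 4 9 3 6 8 2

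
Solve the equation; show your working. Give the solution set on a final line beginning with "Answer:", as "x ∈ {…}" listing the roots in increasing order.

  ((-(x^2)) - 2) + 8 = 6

Step 1. [((-(x^2)) - 2) + 8 = 6] +8 is outermost — subtract 8 both sides. So sub: (-(x^2)) - 2 = -2.
Step 2. [(-(x^2)) - 2 = -2] add 2: x sits inside (… - 2). So sub: -(x^2) = 0.
Step 3. [-(x^2) = 0] flip signs both sides ⇒ neg: x^2 = 0.
Step 4. [x^2 = 0] LHS squared, RHS 0 ≥ 0: apply √ (±) ⇒ sqrt: x = 0.

Answer: x ∈ {0}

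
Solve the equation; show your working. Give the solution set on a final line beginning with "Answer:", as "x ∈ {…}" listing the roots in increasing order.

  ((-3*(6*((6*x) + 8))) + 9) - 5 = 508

Step 1. [((-3*(6*((6*x) + 8))) + 9) - 5 = 508] peel the -5: add 5 from each side. So sub: (-3*(6*((6*x) + 8))) + 9 = 513.
Step 2. [(-3*(6*((6*x) + 8))) + 9 = 513] 9 comes off first (subtract 9), so sub: -3*(6*((6*x) + 8)) = 504.
Step 3. [-3*(6*((6*x) + 8)) = 504] leading coefficient -3: divide by -3, so div: 6*((6*x) + 8) = -168.
Step 4. [6*((6*x) + 8) = -168] 6 out front; divide by 6. So div: (6*x) + 8 = -28.
Step 5. [(6*x) + 8 = -28] 8 comes off first (subtract 8), so sub: 6*x = -36.
Step 6. [6*x = -36] leading coefficient 6: divide by 6 ⇒ div: x = -6.

Answer: x ∈ {-6}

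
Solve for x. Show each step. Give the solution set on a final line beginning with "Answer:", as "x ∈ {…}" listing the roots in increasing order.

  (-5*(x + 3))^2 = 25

Step 1. [(-5*(x + 3))^2 = 25] √ both sides: 25 ≥ 0 gives two branches, so sqrt: -5*(x + 3) = 5 or -5.
Step 2. [-5*(x + 3) = 5 or -5] divide by the outer -5, so div: x + 3 = -1 or 1.
Step 3. [x + 3 = -1 or 1] subtract 3: x sits inside (… + 3). So sub: x = -4 or -2.

Answer: x ∈ {-4, -2}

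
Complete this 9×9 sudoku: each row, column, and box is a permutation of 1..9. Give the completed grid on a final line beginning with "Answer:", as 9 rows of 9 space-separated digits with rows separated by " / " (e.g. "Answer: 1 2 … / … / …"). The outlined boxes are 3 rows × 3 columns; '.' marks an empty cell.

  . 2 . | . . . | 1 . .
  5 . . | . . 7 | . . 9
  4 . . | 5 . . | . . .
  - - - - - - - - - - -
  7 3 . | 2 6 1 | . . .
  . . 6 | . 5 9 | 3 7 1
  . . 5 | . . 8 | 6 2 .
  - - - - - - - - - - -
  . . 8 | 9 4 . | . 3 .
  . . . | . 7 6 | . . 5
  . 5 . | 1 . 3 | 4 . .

Step 1. [r8c4∈{8}] only 8 remains possible at r8c4 ⇒ r8c4=8.
Step 2. [r9c5∈{2}] r9c5's peers cover all but 2. So r9c5=2.
Step 3. [r8c3∈{1,2,3,4,9}] 2 has one home in col 3: r8c3. So r8c3=2.
Step 4. [r4c3∈{4,9}] across col 3, 4 lands solely at r4c3 ⇒ r4c3=4.
Step 5. [r8c7∈{9}] only 9 remains possible at r8c7 ⇒ r8c7=9.
Step 6. [r4c9∈{8}] nothing but 8 survives at r4c9 ⇒ r4c9=8.
Step 7. [r1c6∈{4}] r1c6 has the single candidate 4, so r1c6=4.
Step 8. [r2c7∈{2,8}] row 2 places 2 nowhere but r2c7. So r2c7=2.
Step 9. [r3c7∈{7,8}] col 7 places 8 nowhere but r3c7, so r3c7=8.
Step 10. [r3c8∈{6}] nothing but 6 survives at r3c8. So r3c8=6.
Step 11. [r6c5∈{3}] nothing but 3 survives at r6c5, so r6c5=3.
Step 12. [r7c7∈{7}] only 7 remains possible at r7c7 ⇒ r7c7=7.
Step 13. [r3c2∈{1,7,9}] col 2 places 7 nowhere but r3c2, so r3c2=7.
Step 14. [r3c9∈{3}] nothing but 3 survives at r3c9, so r3c9=3.
Step 15. [r6c2∈{1,9}] col 2 places 9 nowhere but r6c2, so r6c2=9.
Step 16. [r8c8∈{1}] only 1 remains possible at r8c8, so r8c8=1.
Step 17. [r5c2∈{8}] r5c2 is down to just 8. So r5c2=8.
Step 18. [r1c1∈{3,6,8,9}] col 1 places 8 nowhere but r1c1, so r1c1=8.
Step 19. [r2c2∈{1,6}] r2c2 is the only open cell in box 1 admitting 6 ⇒ r2c2=6.
Step 20. [r2c4∈{3}] r2c4 is down to just 3, so r2c4=3.
Step 21. [r1c5∈{9}] only 9 remains possible at r1c5, so r1c5=9.
Step 22. [r3c5∈{1}] r3c5 is down to just 1 ⇒ r3c5=1.
Step 23. [r9c1∈{6,9}] across col 1, 9 lands solely at r9c1, so r9c1=9.
Step 24. [r7c1∈{1,6}] in col 1, 6 fits only at r7c1, so r7c1=6.
Step 25. [r4c8∈{5,9}] r4c8 is the only open cell in row 4 admitting 9 ⇒ r4c8=9.
Step 26. [r6c9∈{4}] only 4 remains possible at r6c9. So r6c9=4.
Step 27. [r9c9∈{6}] r9c9's peers cover all but 6. So r9c9=6.
Step 28. [r2c3∈{1}] r2c3 has the single candidate 1 ⇒ r2c3=1.
Step 29. [r3c6∈{2}] r3c6 has the single candidate 2 ⇒ r3c6=2.
Step 30. [r1c8∈{5}] r1c8 has the single candidate 5. So r1c8=5.
Step 31. [r7c9∈{2}] r7c9's peers cover all but 2. So r7c9=2.
Step 32. [r8c2∈{4}] r8c2's peers cover all but 4 ⇒ r8c2=4.
Step 33. [r1c3∈{3}] r1c3 is down to just 3 ⇒ r1c3=3.
Step 34. [r9c3∈{7}] r9c3 has the single candidate 7, so r9c3=7.
Step 35. [r8c1∈{3}] only 3 remains possible at r8c1. So r8c1=3.
Step 36. [r5c4∈{4}] nothing but 4 survives at r5c4 ⇒ r5c4=4.
Step 37. [r2c5∈{8}] r2c5's peers cover all but 8 ⇒ r2c5=8.
Step 38. [r9c8∈{8}] only 8 remains possible at r9c8, so r9c8=8.
Step 39. [r2c8∈{4}] r2c8 is down to just 4, so r2c8=4.
Step 40. [r3c3∈{9}] r3c3 is down to just 9. So r3c3=9.
Step 41. [r1c9∈{7}] r1c9 has the single candidate 7, so r1c9=7.
Step 42. [r1c4∈{6}] only 6 remains possible at r1c4, so r1c4=6.
Step 43. [r5c1∈{2}] r5c1 has the single candidate 2. So r5c1=2.
Step 44. [r4c7∈{5}] nothing but 5 survives at r4c7. So r4c7=5.
Step 45. [r6c1∈{1}] only 1 remains possible at r6c1, so r6c1=1.
Step 46. [r6c4∈{7}] r6c4 has the single candidate 7. So r6c4=7.
Step 47. [r7c6∈{5}] r7c6 is down to just 5, so r7c6=5.
Step 48. [r7c2∈{1}] r7c2's peers cover all but 1 ⇒ r7c2=1.

Answer: 8 2 3 6 9 4 1 5 7 / 5 6 1 3 8 7 2 4 9 / 4 7 9 5 1 2 8 6 3 / 7 3 4 2 6 1 5 9 8 / 2 8 6 4 5 9 3 7 1 / 1 9 5 7 3 8 6 2 4 / 6 1 8 9 4 5 7 3 2 / 3 4 2 8 7 6 9 1 5 / 9 5 7 1 2 3 4 8 6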